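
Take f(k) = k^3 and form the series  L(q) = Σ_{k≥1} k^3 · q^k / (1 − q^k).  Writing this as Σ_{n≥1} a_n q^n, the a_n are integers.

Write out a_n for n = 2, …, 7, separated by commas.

9, 28, 73, 126, 252, 344

d|2:{1,2}  Σf=1+8=9
d|3:{1,3}  Σf=1+27=28
[q^4] f(1)=1,f(2)=8,f(4)=64 ⇒ 73
n=5: 1·5 5·1  f→[1+125]=126
n=6: 6·1 3·2 2·3 1·6  f→[216+27+8+1]=252
n=7: 7·1 1·7  f→[343+1]=344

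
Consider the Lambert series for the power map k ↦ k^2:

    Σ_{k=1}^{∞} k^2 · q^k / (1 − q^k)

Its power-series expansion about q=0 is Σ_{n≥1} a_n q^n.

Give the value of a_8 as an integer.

d|8:{1,2,4,8}  Σf=1+4+16+64=85

a_8 = 85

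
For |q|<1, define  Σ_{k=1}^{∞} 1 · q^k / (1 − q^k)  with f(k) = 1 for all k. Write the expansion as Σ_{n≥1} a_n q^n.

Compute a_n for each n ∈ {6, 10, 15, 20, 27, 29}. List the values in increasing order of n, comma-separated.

4, 4, 4, 6, 4, 2

d|6:{1,2,3,6}  Σf=1+1+1+1=4
d|10:{1,2,5,10}  Σf=1+1+1+1=4
d|15:{15,5,3,1}  Σf=1+1+1+1=4
[q^20] f(1)=1,f(2)=1,f(4)=1,f(5)=1,f(10)=1,f(20)=1 ⇒ 6
n=27: 1·27 3·9 9·3 27·1  f→[1+1+1+1]=4
n=29: 29·1 1·29  f→[1+1]=2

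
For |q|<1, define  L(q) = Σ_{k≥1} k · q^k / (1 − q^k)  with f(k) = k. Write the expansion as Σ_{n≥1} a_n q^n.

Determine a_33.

q^33  k|33↦f(k): 33:33 11:11 3:3 1:1  a_33=48

a_33 = 48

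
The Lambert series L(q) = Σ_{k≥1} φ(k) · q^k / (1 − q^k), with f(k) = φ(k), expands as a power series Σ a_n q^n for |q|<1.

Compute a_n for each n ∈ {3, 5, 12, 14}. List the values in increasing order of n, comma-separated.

q^3  k|3↦φ(k): 3:2 1:1  a_3=3
d|5:{5,1}  Σφ=4+1=5
[q^12] φ(12)=4,φ(6)=2,φ(4)=2,φ(3)=2,φ(2)=1,φ(1)=1 ⇒ 12
d|14:{14,7,2,1}  Σφ=6+6+1+1=14

3, 5, 12, 14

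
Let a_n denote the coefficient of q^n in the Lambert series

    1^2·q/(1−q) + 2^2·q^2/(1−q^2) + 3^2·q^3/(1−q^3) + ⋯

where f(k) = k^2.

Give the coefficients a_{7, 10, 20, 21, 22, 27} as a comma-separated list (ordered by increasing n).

d|7:{1,7}  Σf=1+49=50
[q^10] f(1)=1,f(2)=4,f(5)=25,f(10)=100 ⇒ 130
q^20  k|20↦f(k): 20:400 10:100 5:25 4:16 2:4 1:1  a_20=546
q^21  k|21↦f(k): 1:1 3:9 7:49 21:441  a_21=500
q^22  k|22↦f(k): 22:484 11:121 2:4 1:1  a_22=610
n=27: 1·27 3·9 9·3 27·1  f→[1+9+81+729]=820

50, 130, 546, 500, 610, 820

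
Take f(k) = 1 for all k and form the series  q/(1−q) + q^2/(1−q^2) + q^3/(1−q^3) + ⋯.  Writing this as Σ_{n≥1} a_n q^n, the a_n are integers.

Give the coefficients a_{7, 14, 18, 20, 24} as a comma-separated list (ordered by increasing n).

2, 4, 6, 6, 8

q^7  k|7↦f(k): 7:1 1:1  a_7=2
d|14:{1,2,7,14}  Σf=1+1+1+1=4
q^18  k|18↦f(k): 18:1 9:1 6:1 3:1 2:1 1:1  a_18=6
d|20:{20,10,5,4,2,1}  Σf=1+1+1+1+1+1=6
[q^24] f(1)=1,f(2)=1,f(3)=1,f(4)=1,f(6)=1,f(8)=1,f(12)=1,f(24)=1 ⇒ 8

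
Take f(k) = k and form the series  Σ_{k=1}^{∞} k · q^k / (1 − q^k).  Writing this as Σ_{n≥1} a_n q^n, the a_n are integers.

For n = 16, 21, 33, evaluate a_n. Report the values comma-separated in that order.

n=16: 1·16 2·8 4·4 8·2 16·1  f→[1+2+4+8+16]=31
q^21  k|21↦f(k): 21:21 7:7 3:3 1:1  a_21=32
[q^33] f(33)=33,f(11)=11,f(3)=3,f(1)=1 ⇒ 48

31, 32, 48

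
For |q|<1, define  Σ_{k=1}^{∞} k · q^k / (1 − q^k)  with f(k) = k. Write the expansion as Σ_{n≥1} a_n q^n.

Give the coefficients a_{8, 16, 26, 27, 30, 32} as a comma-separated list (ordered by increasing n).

n=8: 1·8 2·4 4·2 8·1  f→[1+2+4+8]=15
n=16: 1·16 2·8 4·4 8·2 16·1  f→[1+2+4+8+16]=31
[q^26] f(1)=1,f(2)=2,f(13)=13,f(26)=26 ⇒ 42
[q^27] f(27)=27,f(9)=9,f(3)=3,f(1)=1 ⇒ 40
[q^30] f(1)=1,f(2)=2,f(3)=3,f(5)=5,f(6)=6,f(10)=10,f(15)=15,f(30)=30 ⇒ 72
d|32:{32,16,8,4,2,1}  Σf=32+16+8+4+2+1=63

15, 31, 42, 40, 72, 63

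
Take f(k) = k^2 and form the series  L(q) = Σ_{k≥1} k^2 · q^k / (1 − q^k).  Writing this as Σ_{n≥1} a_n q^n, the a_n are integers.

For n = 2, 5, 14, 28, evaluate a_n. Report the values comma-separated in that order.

5, 26, 250, 1050

n=2: 2·1 1·2  f→[4+1]=5
q^5  k|5↦f(k): 1:1 5:25  a_5=26
d|14:{14,7,2,1}  Σf=196+49+4+1=250
d|28:{1,2,4,7,14,28}  Σf=1+4+16+49+196+784=1050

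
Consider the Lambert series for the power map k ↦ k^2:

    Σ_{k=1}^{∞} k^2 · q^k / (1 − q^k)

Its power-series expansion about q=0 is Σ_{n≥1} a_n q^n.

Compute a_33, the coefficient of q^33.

a_33 = 1220

n=33: 33·1 11·3 3·11 1·33  f→[1089+121+9+1]=1220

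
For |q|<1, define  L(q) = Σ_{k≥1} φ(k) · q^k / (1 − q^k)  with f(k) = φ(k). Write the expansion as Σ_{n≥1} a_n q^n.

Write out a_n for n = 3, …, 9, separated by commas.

q^3  k|3↦φ(k): 3:2 1:1  a_3=3
[q^4] φ(1)=1,φ(2)=1,φ(4)=2 ⇒ 4
d|5:{1,5}  Σφ=1+4=5
d|6:{1,2,3,6}  Σφ=1+1+2+2=6
d|7:{1,7}  Σφ=1+6=7
d|8:{1,2,4,8}  Σφ=1+1+2+4=8
d|9:{9,3,1}  Σφ=6+2+1=9

3, 4, 5, 6, 7, 8, 9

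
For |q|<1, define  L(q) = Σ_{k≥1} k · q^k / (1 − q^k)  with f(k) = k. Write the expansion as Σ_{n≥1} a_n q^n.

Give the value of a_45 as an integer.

[q^45] f(45)=45,f(15)=15,f(9)=9,f(5)=5,f(3)=3,f(1)=1 ⇒ 78

a_45 = 78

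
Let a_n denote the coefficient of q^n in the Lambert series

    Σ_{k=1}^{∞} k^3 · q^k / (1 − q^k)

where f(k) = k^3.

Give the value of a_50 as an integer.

q^50  k|50↦f(k): 1:1 2:8 5:125 10:1000 25:15625 50:125000  a_50=141759

a_50 = 141759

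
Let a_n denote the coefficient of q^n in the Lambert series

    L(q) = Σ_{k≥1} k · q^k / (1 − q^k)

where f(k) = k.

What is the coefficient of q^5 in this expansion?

[q^5] f(5)=5,f(1)=1 ⇒ 6

a_5 = 6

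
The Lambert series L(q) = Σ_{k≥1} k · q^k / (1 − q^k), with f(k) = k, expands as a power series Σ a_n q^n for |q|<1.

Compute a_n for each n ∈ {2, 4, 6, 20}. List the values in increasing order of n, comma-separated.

3, 7, 12, 42

d|2:{2,1}  Σf=2+1=3
d|4:{4,2,1}  Σf=4+2+1=7
q^6  k|6↦f(k): 1:1 2:2 3:3 6:6  a_6=12
n=20: 1·20 2·10 4·5 5·4 10·2 20·1  f→[1+2+4+5+10+20]=42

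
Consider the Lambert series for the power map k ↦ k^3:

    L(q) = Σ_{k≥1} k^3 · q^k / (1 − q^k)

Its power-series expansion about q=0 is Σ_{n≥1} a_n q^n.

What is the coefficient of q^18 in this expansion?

d|18:{1,2,3,6,9,18}  Σf=1+8+27+216+729+5832=6813

a_18 = 6813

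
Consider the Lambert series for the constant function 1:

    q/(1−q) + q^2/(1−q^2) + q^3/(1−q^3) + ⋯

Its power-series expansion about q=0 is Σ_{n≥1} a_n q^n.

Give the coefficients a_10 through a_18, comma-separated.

4, 2, 6, 2, 4, 4, 5, 2, 6

[q^10] f(1)=1,f(2)=1,f(5)=1,f(10)=1 ⇒ 4
n=11: 11·1 1·11  f→[1+1]=2
n=12: 12·1 6·2 4·3 3·4 2·6 1·12  f→[1+1+1+1+1+1]=6
n=13: 13·1 1·13  f→[1+1]=2
d|14:{14,7,2,1}  Σf=1+1+1+1=4
n=15: 1·15 3·5 5·3 15·1  f→[1+1+1+1]=4
n=16: 1·16 2·8 4·4 8·2 16·1  f→[1+1+1+1+1]=5
n=17: 1·17 17·1  f→[1+1]=2
q^18  k|18↦f(k): 18:1 9:1 6:1 3:1 2:1 1:1  a_18=6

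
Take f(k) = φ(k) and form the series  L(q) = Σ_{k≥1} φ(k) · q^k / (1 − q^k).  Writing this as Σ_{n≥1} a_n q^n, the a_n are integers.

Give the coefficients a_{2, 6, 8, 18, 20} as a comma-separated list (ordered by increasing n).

[q^2] φ(1)=1,φ(2)=1 ⇒ 2
q^6  k|6↦φ(k): 6:2 3:2 2:1 1:1  a_6=6
q^8  k|8↦φ(k): 1:1 2:1 4:2 8:4  a_8=8
q^18  k|18↦φ(k): 18:6 9:6 6:2 3:2 2:1 1:1  a_18=18
n=20: 1·20 2·10 4·5 5·4 10·2 20·1  φ→[1+1+2+4+4+8]=20

2, 6, 8, 18, 20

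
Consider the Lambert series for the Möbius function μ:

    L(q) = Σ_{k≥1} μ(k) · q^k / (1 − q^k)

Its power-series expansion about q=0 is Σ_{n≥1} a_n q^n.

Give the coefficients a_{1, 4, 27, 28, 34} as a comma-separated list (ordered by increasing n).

1, 0, 0, 0, 0

[q^1] μ(1)=1 ⇒ 1
d|4:{4,2,1}  Σμ=0+(-1)+1=0
d|27:{1,3,9,27}  Σμ=1+(-1)+0+0=0
[q^28] μ(1)=1,μ(2)=-1,μ(4)=0,μ(7)=-1,μ(14)=1,μ(28)=0 ⇒ 0
[q^34] μ(1)=1,μ(2)=-1,μ(17)=-1,μ(34)=1 ⇒ 0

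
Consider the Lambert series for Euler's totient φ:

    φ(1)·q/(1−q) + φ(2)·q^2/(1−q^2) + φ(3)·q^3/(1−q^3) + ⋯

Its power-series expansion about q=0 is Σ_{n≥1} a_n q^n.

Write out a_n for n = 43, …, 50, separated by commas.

n=43: 43·1 1·43  φ→[42+1]=43
d|44:{1,2,4,11,22,44}  Σφ=1+1+2+10+10+20=44
d|45:{45,15,9,5,3,1}  Σφ=24+8+6+4+2+1=45
n=46: 1·46 2·23 23·2 46·1  φ→[1+1+22+22]=46
q^47  k|47↦φ(k): 47:46 1:1  a_47=47
[q^48] φ(1)=1,φ(2)=1,φ(3)=2,φ(4)=2,φ(6)=2,φ(8)=4,φ(12)=4,φ(16)=8,φ(24)=8,φ(48)=16 ⇒ 48
q^49  k|49↦φ(k): 49:42 7:6 1:1  a_49=49
n=50: 50·1 25·2 10·5 5·10 2·25 1·50  φ→[20+20+4+4+1+1]=50

43, 44, 45, 46, 47, 48, 49, 50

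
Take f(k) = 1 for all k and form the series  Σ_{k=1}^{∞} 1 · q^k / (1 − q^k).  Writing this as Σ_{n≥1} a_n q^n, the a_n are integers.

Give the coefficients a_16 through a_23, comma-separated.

q^16  k|16↦f(k): 16:1 8:1 4:1 2:1 1:1  a_16=5
[q^17] f(17)=1,f(1)=1 ⇒ 2
d|18:{18,9,6,3,2,1}  Σf=1+1+1+1+1+1=6
n=19: 19·1 1·19  f→[1+1]=2
[q^20] f(1)=1,f(2)=1,f(4)=1,f(5)=1,f(10)=1,f(20)=1 ⇒ 6
d|21:{21,7,3,1}  Σf=1+1+1+1=4
q^22  k|22↦f(k): 22:1 11:1 2:1 1:1  a_22=4
n=23: 23·1 1·23  f→[1+1]=2

5, 2, 6, 2, 6, 4, 4, 2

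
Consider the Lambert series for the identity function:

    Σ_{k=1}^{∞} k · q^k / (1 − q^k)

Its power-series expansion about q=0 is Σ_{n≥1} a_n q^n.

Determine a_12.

n=12: 12·1 6·2 4·3 3·4 2·6 1·12  f→[12+6+4+3+2+1]=28

a_12 = 28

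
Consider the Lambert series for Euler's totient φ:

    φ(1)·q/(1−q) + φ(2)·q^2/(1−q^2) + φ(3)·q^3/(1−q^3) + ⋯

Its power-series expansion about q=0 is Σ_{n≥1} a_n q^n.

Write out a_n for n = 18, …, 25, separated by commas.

d|18:{18,9,6,3,2,1}  Σφ=6+6+2+2+1+1=18
d|19:{19,1}  Σφ=18+1=19
[q^20] φ(1)=1,φ(2)=1,φ(4)=2,φ(5)=4,φ(10)=4,φ(20)=8 ⇒ 20
[q^21] φ(21)=12,φ(7)=6,φ(3)=2,φ(1)=1 ⇒ 21
q^22  k|22↦φ(k): 1:1 2:1 11:10 22:10  a_22=22
q^23  k|23↦φ(k): 1:1 23:22  a_23=23
n=24: 24·1 12·2 8·3 6·4 4·6 3·8 2·12 1·24  φ→[8+4+4+2+2+2+1+1]=24
q^25  k|25↦φ(k): 25:20 5:4 1:1  a_25=25

18, 19, 20, 21, 22, 23, 24, 25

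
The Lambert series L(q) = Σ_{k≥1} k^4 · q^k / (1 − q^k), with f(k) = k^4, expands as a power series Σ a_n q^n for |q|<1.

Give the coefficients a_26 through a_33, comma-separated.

485554, 538084, 655746, 707282, 872644, 923522, 1118481, 1200644

d|26:{1,2,13,26}  Σf=1+16+28561+456976=485554
[q^27] f(1)=1,f(3)=81,f(9)=6561,f(27)=531441 ⇒ 538084
d|28:{28,14,7,4,2,1}  Σf=614656+38416+2401+256+16+1=655746
[q^29] f(29)=707281,f(1)=1 ⇒ 707282
d|30:{1,2,3,5,6,10,15,30}  Σf=1+16+81+625+1296+10000+50625+810000=872644
n=31: 1·31 31·1  f→[1+923521]=923522
q^32  k|32↦f(k): 1:1 2:16 4:256 8:4096 16:65536 32:1048576  a_32=1118481
[q^33] f(1)=1,f(3)=81,f(11)=14641,f(33)=1185921 ⇒ 1200644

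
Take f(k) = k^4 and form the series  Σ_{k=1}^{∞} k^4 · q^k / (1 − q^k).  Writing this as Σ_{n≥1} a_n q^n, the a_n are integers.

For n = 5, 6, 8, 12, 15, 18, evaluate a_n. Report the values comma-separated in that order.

626, 1394, 4369, 22386, 51332, 112931

n=5: 1·5 5·1  f→[1+625]=626
[q^6] f(6)=1296,f(3)=81,f(2)=16,f(1)=1 ⇒ 1394
q^8  k|8↦f(k): 8:4096 4:256 2:16 1:1  a_8=4369
n=12: 12·1 6·2 4·3 3·4 2·6 1·12  f→[20736+1296+256+81+16+1]=22386
q^15  k|15↦f(k): 1:1 3:81 5:625 15:50625  a_15=51332
q^18  k|18↦f(k): 1:1 2:16 3:81 6:1296 9:6561 18:104976  a_18=112931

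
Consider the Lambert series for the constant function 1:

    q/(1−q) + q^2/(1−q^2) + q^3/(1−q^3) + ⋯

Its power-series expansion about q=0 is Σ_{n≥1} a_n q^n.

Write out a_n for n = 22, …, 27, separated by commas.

[q^22] f(22)=1,f(11)=1,f(2)=1,f(1)=1 ⇒ 4
q^23  k|23↦f(k): 1:1 23:1  a_23=2
q^24  k|24↦f(k): 1:1 2:1 3:1 4:1 6:1 8:1 12:1 24:1  a_24=8
n=25: 25·1 5·5 1·25  f→[1+1+1]=3
d|26:{26,13,2,1}  Σf=1+1+1+1=4
[q^27] f(1)=1,f(3)=1,f(9)=1,f(27)=1 ⇒ 4

4, 2, 8, 3, 4, 4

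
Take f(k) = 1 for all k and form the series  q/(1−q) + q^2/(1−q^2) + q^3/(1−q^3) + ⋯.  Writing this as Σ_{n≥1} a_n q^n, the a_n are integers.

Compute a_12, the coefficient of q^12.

a_12 = 6

d|12:{12,6,4,3,2,1}  Σf=1+1+1+1+1+1=6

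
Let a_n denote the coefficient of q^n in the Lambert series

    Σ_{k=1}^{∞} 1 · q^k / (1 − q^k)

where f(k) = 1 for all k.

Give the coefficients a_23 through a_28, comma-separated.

d|23:{1,23}  Σf=1+1=2
[q^24] f(24)=1,f(12)=1,f(8)=1,f(6)=1,f(4)=1,f(3)=1,f(2)=1,f(1)=1 ⇒ 8
[q^25] f(25)=1,f(5)=1,f(1)=1 ⇒ 3
[q^26] f(26)=1,f(13)=1,f(2)=1,f(1)=1 ⇒ 4
q^27  k|27↦f(k): 1:1 3:1 9:1 27:1  a_27=4
n=28: 1·28 2·14 4·7 7·4 14·2 28·1  f→[1+1+1+1+1+1]=6

2, 8, 3, 4, 4, 6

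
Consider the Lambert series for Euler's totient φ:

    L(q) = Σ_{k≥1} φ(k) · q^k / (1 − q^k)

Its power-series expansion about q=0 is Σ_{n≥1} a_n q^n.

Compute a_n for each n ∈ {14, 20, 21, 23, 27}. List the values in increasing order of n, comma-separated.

q^14  k|14↦φ(k): 14:6 7:6 2:1 1:1  a_14=14
n=20: 20·1 10·2 5·4 4·5 2·10 1·20  φ→[8+4+4+2+1+1]=20
d|21:{1,3,7,21}  Σφ=1+2+6+12=21
[q^23] φ(1)=1,φ(23)=22 ⇒ 23
n=27: 27·1 9·3 3·9 1·27  φ→[18+6+2+1]=27

14, 20, 21, 23, 27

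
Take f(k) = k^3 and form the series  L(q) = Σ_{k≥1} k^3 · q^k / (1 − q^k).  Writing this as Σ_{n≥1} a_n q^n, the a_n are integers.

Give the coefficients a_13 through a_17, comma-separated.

2198, 3096, 3528, 4681, 4914

n=13: 1·13 13·1  f→[1+2197]=2198
n=14: 1·14 2·7 7·2 14·1  f→[1+8+343+2744]=3096
[q^15] f(1)=1,f(3)=27,f(5)=125,f(15)=3375 ⇒ 3528
n=16: 1·16 2·8 4·4 8·2 16·1  f→[1+8+64+512+4096]=4681
[q^17] f(1)=1,f(17)=4913 ⇒ 4914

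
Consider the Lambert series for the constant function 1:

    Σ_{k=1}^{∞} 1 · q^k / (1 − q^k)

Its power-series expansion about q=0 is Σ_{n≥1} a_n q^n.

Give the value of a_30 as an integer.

a_30 = 8

d|30:{30,15,10,6,5,3,2,1}  Σf=1+1+1+1+1+1+1+1=8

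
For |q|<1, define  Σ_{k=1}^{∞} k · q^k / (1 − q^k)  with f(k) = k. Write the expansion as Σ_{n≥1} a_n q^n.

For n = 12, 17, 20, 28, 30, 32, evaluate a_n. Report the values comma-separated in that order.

28, 18, 42, 56, 72, 63

q^12  k|12↦f(k): 1:1 2:2 3:3 4:4 6:6 12:12  a_12=28
[q^17] f(1)=1,f(17)=17 ⇒ 18
n=20: 1·20 2·10 4·5 5·4 10·2 20·1  f→[1+2+4+5+10+20]=42
q^28  k|28↦f(k): 28:28 14:14 7:7 4:4 2:2 1:1  a_28=56
q^30  k|30↦f(k): 1:1 2:2 3:3 5:5 6:6 10:10 15:15 30:30  a_30=72
q^32  k|32↦f(k): 32:32 16:16 8:8 4:4 2:2 1:1  a_32=63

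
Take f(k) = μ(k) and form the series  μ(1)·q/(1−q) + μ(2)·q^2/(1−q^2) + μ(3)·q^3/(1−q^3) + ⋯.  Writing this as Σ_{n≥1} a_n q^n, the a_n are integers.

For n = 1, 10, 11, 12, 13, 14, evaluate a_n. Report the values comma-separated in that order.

[q^1] μ(1)=1 ⇒ 1
[q^10] μ(1)=1,μ(2)=-1,μ(5)=-1,μ(10)=1 ⇒ 0
d|11:{11,1}  Σμ=(-1)+1=0
n=12: 12·1 6·2 4·3 3·4 2·6 1·12  μ→[0+1+0+(-1)+(-1)+1]=0
[q^13] μ(1)=1,μ(13)=-1 ⇒ 0
d|14:{14,7,2,1}  Σμ=1+(-1)+(-1)+1=0

1, 0, 0, 0, 0, 0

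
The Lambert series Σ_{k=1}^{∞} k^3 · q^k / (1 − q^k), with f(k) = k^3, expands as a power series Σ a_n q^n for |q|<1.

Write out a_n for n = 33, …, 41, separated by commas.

37296, 44226, 43344, 55261, 50654, 61740, 61544, 73710, 68922

n=33: 1·33 3·11 11·3 33·1  f→[1+27+1331+35937]=37296
n=34: 34·1 17·2 2·17 1·34  f→[39304+4913+8+1]=44226
[q^35] f(35)=42875,f(7)=343,f(5)=125,f(1)=1 ⇒ 43344
n=36: 1·36 2·18 3·12 4·9 6·6 9·4 12·3 18·2 36·1  f→[1+8+27+64+216+729+1728+5832+46656]=55261
n=37: 37·1 1·37  f→[50653+1]=50654
n=38: 1·38 2·19 19·2 38·1  f→[1+8+6859+54872]=61740
[q^39] f(39)=59319,f(13)=2197,f(3)=27,f(1)=1 ⇒ 61544
q^40  k|40↦f(k): 40:64000 20:8000 10:1000 8:512 5:125 4:64 2:8 1:1  a_40=73710
[q^41] f(1)=1,f(41)=68921 ⇒ 68922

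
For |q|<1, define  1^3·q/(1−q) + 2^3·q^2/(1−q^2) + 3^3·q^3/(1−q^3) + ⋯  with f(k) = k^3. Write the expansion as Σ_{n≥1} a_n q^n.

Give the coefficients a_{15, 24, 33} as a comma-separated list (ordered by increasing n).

3528, 16380, 37296

[q^15] f(15)=3375,f(5)=125,f(3)=27,f(1)=1 ⇒ 3528
n=24: 1·24 2·12 3·8 4·6 6·4 8·3 12·2 24·1  f→[1+8+27+64+216+512+1728+13824]=16380
n=33: 33·1 11·3 3·11 1·33  f→[35937+1331+27+1]=37296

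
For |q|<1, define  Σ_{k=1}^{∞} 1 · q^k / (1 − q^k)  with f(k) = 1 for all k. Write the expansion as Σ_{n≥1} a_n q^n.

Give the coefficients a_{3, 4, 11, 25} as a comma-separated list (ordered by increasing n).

[q^3] f(1)=1,f(3)=1 ⇒ 2
[q^4] f(1)=1,f(2)=1,f(4)=1 ⇒ 3
d|11:{1,11}  Σf=1+1=2
d|25:{1,5,25}  Σf=1+1+1=3

2, 3, 2, 3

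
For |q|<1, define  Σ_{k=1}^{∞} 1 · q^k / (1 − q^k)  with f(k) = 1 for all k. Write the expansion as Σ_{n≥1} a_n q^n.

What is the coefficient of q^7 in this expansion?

d|7:{7,1}  Σf=1+1=2

a_7 = 2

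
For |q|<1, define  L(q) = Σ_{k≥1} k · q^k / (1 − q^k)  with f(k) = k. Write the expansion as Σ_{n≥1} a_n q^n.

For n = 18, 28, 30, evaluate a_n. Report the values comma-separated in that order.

39, 56, 72

q^18  k|18↦f(k): 1:1 2:2 3:3 6:6 9:9 18:18  a_18=39
n=28: 28·1 14·2 7·4 4·7 2·14 1·28  f→[28+14+7+4+2+1]=56
[q^30] f(30)=30,f(15)=15,f(10)=10,f(6)=6,f(5)=5,f(3)=3,f(2)=2,f(1)=1 ⇒ 72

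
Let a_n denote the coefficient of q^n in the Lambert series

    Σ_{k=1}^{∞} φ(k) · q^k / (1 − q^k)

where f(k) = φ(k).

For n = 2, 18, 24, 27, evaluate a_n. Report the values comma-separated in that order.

d|2:{1,2}  Σφ=1+1=2
[q^18] φ(18)=6,φ(9)=6,φ(6)=2,φ(3)=2,φ(2)=1,φ(1)=1 ⇒ 18
n=24: 1·24 2·12 3·8 4·6 6·4 8·3 12·2 24·1  φ→[1+1+2+2+2+4+4+8]=24
d|27:{27,9,3,1}  Σφ=18+6+2+1=27

2, 18, 24, 27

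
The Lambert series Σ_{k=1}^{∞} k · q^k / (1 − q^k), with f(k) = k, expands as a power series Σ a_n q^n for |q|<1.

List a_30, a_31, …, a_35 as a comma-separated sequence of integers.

d|30:{30,15,10,6,5,3,2,1}  Σf=30+15+10+6+5+3+2+1=72
q^31  k|31↦f(k): 1:1 31:31  a_31=32
d|32:{32,16,8,4,2,1}  Σf=32+16+8+4+2+1=63
[q^33] f(1)=1,f(3)=3,f(11)=11,f(33)=33 ⇒ 48
d|34:{1,2,17,34}  Σf=1+2+17+34=54
[q^35] f(1)=1,f(5)=5,f(7)=7,f(35)=35 ⇒ 48

72, 32, 63, 48, 54, 48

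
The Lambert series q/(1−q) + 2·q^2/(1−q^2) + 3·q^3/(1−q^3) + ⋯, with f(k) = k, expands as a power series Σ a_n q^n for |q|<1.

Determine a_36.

d|36:{1,2,3,4,6,9,12,18,36}  Σf=1+2+3+4+6+9+12+18+36=91

a_36 = 91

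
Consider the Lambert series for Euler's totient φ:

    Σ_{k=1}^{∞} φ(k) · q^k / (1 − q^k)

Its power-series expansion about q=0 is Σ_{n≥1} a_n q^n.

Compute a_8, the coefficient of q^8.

n=8: 8·1 4·2 2·4 1·8  φ→[4+2+1+1]=8

a_8 = 8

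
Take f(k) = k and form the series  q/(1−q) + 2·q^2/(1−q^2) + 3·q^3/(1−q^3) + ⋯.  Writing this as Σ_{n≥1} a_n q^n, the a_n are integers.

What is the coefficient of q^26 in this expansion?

d|26:{26,13,2,1}  Σf=26+13+2+1=42

a_26 = 42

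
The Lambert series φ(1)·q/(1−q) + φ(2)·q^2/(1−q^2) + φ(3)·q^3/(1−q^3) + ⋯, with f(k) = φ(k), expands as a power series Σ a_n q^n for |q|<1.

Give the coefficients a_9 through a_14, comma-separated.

d|9:{9,3,1}  Σφ=6+2+1=9
n=10: 1·10 2·5 5·2 10·1  φ→[1+1+4+4]=10
q^11  k|11↦φ(k): 1:1 11:10  a_11=11
[q^12] φ(12)=4,φ(6)=2,φ(4)=2,φ(3)=2,φ(2)=1,φ(1)=1 ⇒ 12
d|13:{1,13}  Σφ=1+12=13
[q^14] φ(1)=1,φ(2)=1,φ(7)=6,φ(14)=6 ⇒ 14

9, 10, 11, 12, 13, 14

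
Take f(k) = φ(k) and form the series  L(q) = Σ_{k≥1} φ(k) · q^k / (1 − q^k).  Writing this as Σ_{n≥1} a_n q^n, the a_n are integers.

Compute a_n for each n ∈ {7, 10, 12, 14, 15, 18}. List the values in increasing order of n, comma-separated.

[q^7] φ(7)=6,φ(1)=1 ⇒ 7
q^10  k|10↦φ(k): 10:4 5:4 2:1 1:1  a_10=10
[q^12] φ(12)=4,φ(6)=2,φ(4)=2,φ(3)=2,φ(2)=1,φ(1)=1 ⇒ 12
[q^14] φ(1)=1,φ(2)=1,φ(7)=6,φ(14)=6 ⇒ 14
[q^15] φ(15)=8,φ(5)=4,φ(3)=2,φ(1)=1 ⇒ 15
q^18  k|18↦φ(k): 1:1 2:1 3:2 6:2 9:6 18:6  a_18=18

7, 10, 12, 14, 15, 18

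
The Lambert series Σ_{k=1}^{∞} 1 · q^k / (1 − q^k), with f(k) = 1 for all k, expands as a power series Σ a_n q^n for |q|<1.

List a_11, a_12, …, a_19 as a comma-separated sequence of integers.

n=11: 11·1 1·11  f→[1+1]=2
[q^12] f(12)=1,f(6)=1,f(4)=1,f(3)=1,f(2)=1,f(1)=1 ⇒ 6
d|13:{1,13}  Σf=1+1=2
d|14:{14,7,2,1}  Σf=1+1+1+1=4
q^15  k|15↦f(k): 15:1 5:1 3:1 1:1  a_15=4
q^16  k|16↦f(k): 1:1 2:1 4:1 8:1 16:1  a_16=5
d|17:{17,1}  Σf=1+1=2
n=18: 1·18 2·9 3·6 6·3 9·2 18·1  f→[1+1+1+1+1+1]=6
q^19  k|19↦f(k): 1:1 19:1  a_19=2

2, 6, 2, 4, 4, 5, 2, 6, 2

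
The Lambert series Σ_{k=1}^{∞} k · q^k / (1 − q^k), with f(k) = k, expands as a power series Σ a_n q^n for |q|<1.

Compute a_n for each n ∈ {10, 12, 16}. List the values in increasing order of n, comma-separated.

18, 28, 31

[q^10] f(1)=1,f(2)=2,f(5)=5,f(10)=10 ⇒ 18
d|12:{1,2,3,4,6,12}  Σf=1+2+3+4+6+12=28
d|16:{16,8,4,2,1}  Σf=16+8+4+2+1=31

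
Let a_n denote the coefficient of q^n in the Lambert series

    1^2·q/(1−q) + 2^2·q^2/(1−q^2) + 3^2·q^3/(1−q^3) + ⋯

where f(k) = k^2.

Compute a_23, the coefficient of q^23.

d|23:{1,23}  Σf=1+529=530

a_23 = 530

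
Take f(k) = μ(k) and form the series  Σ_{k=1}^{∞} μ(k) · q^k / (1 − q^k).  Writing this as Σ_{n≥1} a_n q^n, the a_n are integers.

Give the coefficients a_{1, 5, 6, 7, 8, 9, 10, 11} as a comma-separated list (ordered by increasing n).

1, 0, 0, 0, 0, 0, 0, 0

n=1: 1·1  μ→[1]=1
n=5: 5·1 1·5  μ→[(-1)+1]=0
q^6  k|6↦μ(k): 6:1 3:-1 2:-1 1:1  a_6=0
n=7: 1·7 7·1  μ→[1+(-1)]=0
d|8:{8,4,2,1}  Σμ=0+0+(-1)+1=0
n=9: 9·1 3·3 1·9  μ→[0+(-1)+1]=0
d|10:{1,2,5,10}  Σμ=1+(-1)+(-1)+1=0
d|11:{11,1}  Σμ=(-1)+1=0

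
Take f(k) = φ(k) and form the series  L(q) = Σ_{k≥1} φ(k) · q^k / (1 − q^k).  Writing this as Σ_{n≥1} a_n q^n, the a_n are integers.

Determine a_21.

[q^21] φ(21)=12,φ(7)=6,φ(3)=2,φ(1)=1 ⇒ 21

a_21 = 21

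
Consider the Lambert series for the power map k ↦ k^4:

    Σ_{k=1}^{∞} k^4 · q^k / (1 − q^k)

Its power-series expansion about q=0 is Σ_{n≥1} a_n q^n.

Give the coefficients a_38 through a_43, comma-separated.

q^38  k|38↦f(k): 38:2085136 19:130321 2:16 1:1  a_38=2215474
n=39: 1·39 3·13 13·3 39·1  f→[1+81+28561+2313441]=2342084
[q^40] f(40)=2560000,f(20)=160000,f(10)=10000,f(8)=4096,f(5)=625,f(4)=256,f(2)=16,f(1)=1 ⇒ 2734994
n=41: 41·1 1·41  f→[2825761+1]=2825762
n=42: 42·1 21·2 14·3 7·6 6·7 3·14 2·21 1·42  f→[3111696+194481+38416+2401+1296+81+16+1]=3348388
d|43:{43,1}  Σf=3418801+1=3418802

2215474, 2342084, 2734994, 2825762, 3348388, 3418802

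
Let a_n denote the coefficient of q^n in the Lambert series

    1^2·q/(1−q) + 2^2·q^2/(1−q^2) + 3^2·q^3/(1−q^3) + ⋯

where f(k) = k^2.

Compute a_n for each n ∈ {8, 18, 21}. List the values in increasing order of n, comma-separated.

85, 455, 500

n=8: 1·8 2·4 4·2 8·1  f→[1+4+16+64]=85
d|18:{18,9,6,3,2,1}  Σf=324+81+36+9+4+1=455
[q^21] f(1)=1,f(3)=9,f(7)=49,f(21)=441 ⇒ 500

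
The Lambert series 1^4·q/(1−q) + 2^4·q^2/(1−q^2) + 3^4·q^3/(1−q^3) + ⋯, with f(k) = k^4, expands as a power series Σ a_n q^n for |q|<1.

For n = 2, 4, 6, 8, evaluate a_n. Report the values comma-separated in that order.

17, 273, 1394, 4369

n=2: 2·1 1·2  f→[16+1]=17
d|4:{1,2,4}  Σf=1+16+256=273
n=6: 1·6 2·3 3·2 6·1  f→[1+16+81+1296]=1394
[q^8] f(1)=1,f(2)=16,f(4)=256,f(8)=4096 ⇒ 4369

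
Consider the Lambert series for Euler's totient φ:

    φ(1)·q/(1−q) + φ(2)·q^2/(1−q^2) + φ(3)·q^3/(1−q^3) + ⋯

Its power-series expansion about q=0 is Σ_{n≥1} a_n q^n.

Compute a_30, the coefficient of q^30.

d|30:{30,15,10,6,5,3,2,1}  Σφ=8+8+4+2+4+2+1+1=30

a_30 = 30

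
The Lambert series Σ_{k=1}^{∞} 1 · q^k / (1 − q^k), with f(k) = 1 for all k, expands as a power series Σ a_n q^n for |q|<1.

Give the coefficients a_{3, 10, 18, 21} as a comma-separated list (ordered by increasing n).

2, 4, 6, 4

[q^3] f(3)=1,f(1)=1 ⇒ 2
[q^10] f(10)=1,f(5)=1,f(2)=1,f(1)=1 ⇒ 4
n=18: 18·1 9·2 6·3 3·6 2·9 1·18  f→[1+1+1+1+1+1]=6
d|21:{21,7,3,1}  Σf=1+1+1+1=4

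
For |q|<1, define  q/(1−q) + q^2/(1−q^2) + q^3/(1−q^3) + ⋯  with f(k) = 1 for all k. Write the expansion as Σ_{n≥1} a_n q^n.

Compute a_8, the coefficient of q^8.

a_8 = 4

q^8  k|8↦f(k): 1:1 2:1 4:1 8:1  a_8=4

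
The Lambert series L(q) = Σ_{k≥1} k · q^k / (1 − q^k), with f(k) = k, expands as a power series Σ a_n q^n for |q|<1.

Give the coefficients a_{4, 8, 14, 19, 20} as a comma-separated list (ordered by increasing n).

n=4: 4·1 2·2 1·4  f→[4+2+1]=7
[q^8] f(8)=8,f(4)=4,f(2)=2,f(1)=1 ⇒ 15
q^14  k|14↦f(k): 1:1 2:2 7:7 14:14  a_14=24
q^19  k|19↦f(k): 1:1 19:19  a_19=20
n=20: 1·20 2·10 4·5 5·4 10·2 20·1  f→[1+2+4+5+10+20]=42

7, 15, 24, 20, 42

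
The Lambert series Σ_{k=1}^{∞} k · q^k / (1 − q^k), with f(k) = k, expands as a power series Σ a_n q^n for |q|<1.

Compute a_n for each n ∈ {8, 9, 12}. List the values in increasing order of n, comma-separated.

15, 13, 28

n=8: 8·1 4·2 2·4 1·8  f→[8+4+2+1]=15
[q^9] f(9)=9,f(3)=3,f(1)=1 ⇒ 13
d|12:{12,6,4,3,2,1}  Σf=12+6+4+3+2+1=28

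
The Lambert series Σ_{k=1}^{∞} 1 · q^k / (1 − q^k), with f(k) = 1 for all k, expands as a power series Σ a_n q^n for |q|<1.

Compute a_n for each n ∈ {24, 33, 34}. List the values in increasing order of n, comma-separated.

8, 4, 4

q^24  k|24↦f(k): 24:1 12:1 8:1 6:1 4:1 3:1 2:1 1:1  a_24=8
d|33:{1,3,11,33}  Σf=1+1+1+1=4
[q^34] f(34)=1,f(17)=1,f(2)=1,f(1)=1 ⇒ 4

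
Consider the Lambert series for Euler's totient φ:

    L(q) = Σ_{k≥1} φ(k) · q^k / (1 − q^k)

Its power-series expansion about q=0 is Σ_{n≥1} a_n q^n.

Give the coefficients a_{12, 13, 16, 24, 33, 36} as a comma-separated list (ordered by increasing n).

q^12  k|12↦φ(k): 1:1 2:1 3:2 4:2 6:2 12:4  a_12=12
[q^13] φ(13)=12,φ(1)=1 ⇒ 13
d|16:{1,2,4,8,16}  Σφ=1+1+2+4+8=16
q^24  k|24↦φ(k): 1:1 2:1 3:2 4:2 6:2 8:4 12:4 24:8  a_24=24
d|33:{33,11,3,1}  Σφ=20+10+2+1=33
q^36  k|36↦φ(k): 1:1 2:1 3:2 4:2 6:2 9:6 12:4 18:6 36:12  a_36=36

12, 13, 16, 24, 33, 36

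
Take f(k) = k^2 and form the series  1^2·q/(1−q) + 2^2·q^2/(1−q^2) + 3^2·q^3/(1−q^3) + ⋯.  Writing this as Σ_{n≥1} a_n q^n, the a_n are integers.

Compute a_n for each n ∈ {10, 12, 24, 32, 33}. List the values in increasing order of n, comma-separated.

130, 210, 850, 1365, 1220

[q^10] f(10)=100,f(5)=25,f(2)=4,f(1)=1 ⇒ 130
q^12  k|12↦f(k): 1:1 2:4 3:9 4:16 6:36 12:144  a_12=210
d|24:{1,2,3,4,6,8,12,24}  Σf=1+4+9+16+36+64+144+576=850
[q^32] f(32)=1024,f(16)=256,f(8)=64,f(4)=16,f(2)=4,f(1)=1 ⇒ 1365
d|33:{1,3,11,33}  Σf=1+9+121+1089=1220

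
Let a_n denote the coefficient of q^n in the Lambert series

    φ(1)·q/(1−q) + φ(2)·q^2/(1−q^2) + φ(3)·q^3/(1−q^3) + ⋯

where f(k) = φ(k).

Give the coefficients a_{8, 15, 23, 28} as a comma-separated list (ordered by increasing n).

q^8  k|8↦φ(k): 1:1 2:1 4:2 8:4  a_8=8
d|15:{1,3,5,15}  Σφ=1+2+4+8=15
q^23  k|23↦φ(k): 1:1 23:22  a_23=23
q^28  k|28↦φ(k): 28:12 14:6 7:6 4:2 2:1 1:1  a_28=28

8, 15, 23, 28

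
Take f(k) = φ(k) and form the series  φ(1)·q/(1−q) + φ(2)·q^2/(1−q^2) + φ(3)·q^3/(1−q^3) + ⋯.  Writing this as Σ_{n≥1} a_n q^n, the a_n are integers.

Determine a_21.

d|21:{21,7,3,1}  Σφ=12+6+2+1=21

a_21 = 21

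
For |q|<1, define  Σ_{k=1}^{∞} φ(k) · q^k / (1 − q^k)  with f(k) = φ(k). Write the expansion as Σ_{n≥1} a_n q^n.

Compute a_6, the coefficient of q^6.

n=6: 6·1 3·2 2·3 1·6  φ→[2+2+1+1]=6

a_6 = 6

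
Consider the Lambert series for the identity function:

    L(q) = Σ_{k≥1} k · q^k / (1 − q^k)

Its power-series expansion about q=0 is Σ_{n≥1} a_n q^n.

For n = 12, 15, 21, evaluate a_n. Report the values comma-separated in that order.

n=12: 1·12 2·6 3·4 4·3 6·2 12·1  f→[1+2+3+4+6+12]=28
[q^15] f(1)=1,f(3)=3,f(5)=5,f(15)=15 ⇒ 24
q^21  k|21↦f(k): 1:1 3:3 7:7 21:21  a_21=32

28, 24, 32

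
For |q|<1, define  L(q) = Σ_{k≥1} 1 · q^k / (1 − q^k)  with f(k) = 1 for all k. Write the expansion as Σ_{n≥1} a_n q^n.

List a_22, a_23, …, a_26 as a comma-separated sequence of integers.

n=22: 1·22 2·11 11·2 22·1  f→[1+1+1+1]=4
n=23: 1·23 23·1  f→[1+1]=2
[q^24] f(24)=1,f(12)=1,f(8)=1,f(6)=1,f(4)=1,f(3)=1,f(2)=1,f(1)=1 ⇒ 8
d|25:{25,5,1}  Σf=1+1+1=3
q^26  k|26↦f(k): 26:1 13:1 2:1 1:1  a_26=4

4, 2, 8, 3, 4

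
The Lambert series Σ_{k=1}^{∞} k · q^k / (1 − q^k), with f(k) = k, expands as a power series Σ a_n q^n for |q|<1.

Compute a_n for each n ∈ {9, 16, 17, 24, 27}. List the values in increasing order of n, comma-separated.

n=9: 9·1 3·3 1·9  f→[9+3+1]=13
[q^16] f(16)=16,f(8)=8,f(4)=4,f(2)=2,f(1)=1 ⇒ 31
[q^17] f(17)=17,f(1)=1 ⇒ 18
n=24: 1·24 2·12 3·8 4·6 6·4 8·3 12·2 24·1  f→[1+2+3+4+6+8+12+24]=60
n=27: 27·1 9·3 3·9 1·27  f→[27+9+3+1]=40

13, 31, 18, 60, 40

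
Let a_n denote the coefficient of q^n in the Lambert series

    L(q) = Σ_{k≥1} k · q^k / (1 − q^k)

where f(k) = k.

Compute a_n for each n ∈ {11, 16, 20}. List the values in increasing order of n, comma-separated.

d|11:{1,11}  Σf=1+11=12
q^16  k|16↦f(k): 16:16 8:8 4:4 2:2 1:1  a_16=31
[q^20] f(1)=1,f(2)=2,f(4)=4,f(5)=5,f(10)=10,f(20)=20 ⇒ 42

12, 31, 42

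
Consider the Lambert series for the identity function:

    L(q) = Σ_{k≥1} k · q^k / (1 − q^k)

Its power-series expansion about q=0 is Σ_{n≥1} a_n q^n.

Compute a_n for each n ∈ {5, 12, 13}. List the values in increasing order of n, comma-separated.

d|5:{1,5}  Σf=1+5=6
q^12  k|12↦f(k): 12:12 6:6 4:4 3:3 2:2 1:1  a_12=28
q^13  k|13↦f(k): 13:13 1:1  a_13=14

6, 28, 14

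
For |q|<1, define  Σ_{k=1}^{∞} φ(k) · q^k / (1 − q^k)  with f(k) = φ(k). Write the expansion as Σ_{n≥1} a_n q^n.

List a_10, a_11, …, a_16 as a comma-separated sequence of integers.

d|10:{1,2,5,10}  Σφ=1+1+4+4=10
n=11: 1·11 11·1  φ→[1+10]=11
d|12:{12,6,4,3,2,1}  Σφ=4+2+2+2+1+1=12
d|13:{13,1}  Σφ=12+1=13
q^14  k|14↦φ(k): 1:1 2:1 7:6 14:6  a_14=14
q^15  k|15↦φ(k): 1:1 3:2 5:4 15:8  a_15=15
q^16  k|16↦φ(k): 16:8 8:4 4:2 2:1 1:1  a_16=16

10, 11, 12, 13, 14, 15, 16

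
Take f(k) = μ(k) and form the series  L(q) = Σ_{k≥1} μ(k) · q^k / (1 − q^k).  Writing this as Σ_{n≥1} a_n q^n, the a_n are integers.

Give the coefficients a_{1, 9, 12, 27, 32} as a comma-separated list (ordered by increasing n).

n=1: 1·1  μ→[1]=1
n=9: 1·9 3·3 9·1  μ→[1+(-1)+0]=0
[q^12] μ(1)=1,μ(2)=-1,μ(3)=-1,μ(4)=0,μ(6)=1,μ(12)=0 ⇒ 0
d|27:{27,9,3,1}  Σμ=0+0+(-1)+1=0
n=32: 1·32 2·16 4·8 8·4 16·2 32·1  μ→[1+(-1)+0+0+0+0]=0

1, 0, 0, 0, 0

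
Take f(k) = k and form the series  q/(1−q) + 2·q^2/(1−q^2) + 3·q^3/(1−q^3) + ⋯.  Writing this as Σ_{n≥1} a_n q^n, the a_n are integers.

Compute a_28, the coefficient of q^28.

[q^28] f(28)=28,f(14)=14,f(7)=7,f(4)=4,f(2)=2,f(1)=1 ⇒ 56

a_28 = 56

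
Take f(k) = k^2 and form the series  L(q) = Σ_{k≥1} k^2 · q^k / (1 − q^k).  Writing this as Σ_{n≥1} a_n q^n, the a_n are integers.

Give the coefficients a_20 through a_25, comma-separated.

546, 500, 610, 530, 850, 651

n=20: 20·1 10·2 5·4 4·5 2·10 1·20  f→[400+100+25+16+4+1]=546
d|21:{21,7,3,1}  Σf=441+49+9+1=500
q^22  k|22↦f(k): 22:484 11:121 2:4 1:1  a_22=610
d|23:{1,23}  Σf=1+529=530
q^24  k|24↦f(k): 24:576 12:144 8:64 6:36 4:16 3:9 2:4 1:1  a_24=850
q^25  k|25↦f(k): 1:1 5:25 25:625  a_25=651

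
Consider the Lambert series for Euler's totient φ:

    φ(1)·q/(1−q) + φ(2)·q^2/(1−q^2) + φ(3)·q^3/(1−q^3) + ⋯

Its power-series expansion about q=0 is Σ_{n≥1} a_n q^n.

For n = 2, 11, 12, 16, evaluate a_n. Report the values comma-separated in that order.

[q^2] φ(1)=1,φ(2)=1 ⇒ 2
d|11:{11,1}  Σφ=10+1=11
d|12:{12,6,4,3,2,1}  Σφ=4+2+2+2+1+1=12
n=16: 1·16 2·8 4·4 8·2 16·1  φ→[1+1+2+4+8]=16

2, 11, 12, 16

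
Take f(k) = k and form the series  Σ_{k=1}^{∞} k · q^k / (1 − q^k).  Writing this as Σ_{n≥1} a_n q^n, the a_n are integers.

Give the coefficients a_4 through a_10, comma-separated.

7, 6, 12, 8, 15, 13, 18

q^4  k|4↦f(k): 1:1 2:2 4:4  a_4=7
d|5:{5,1}  Σf=5+1=6
n=6: 1·6 2·3 3·2 6·1  f→[1+2+3+6]=12
d|7:{7,1}  Σf=7+1=8
d|8:{1,2,4,8}  Σf=1+2+4+8=15
d|9:{1,3,9}  Σf=1+3+9=13
d|10:{1,2,5,10}  Σf=1+2+5+10=18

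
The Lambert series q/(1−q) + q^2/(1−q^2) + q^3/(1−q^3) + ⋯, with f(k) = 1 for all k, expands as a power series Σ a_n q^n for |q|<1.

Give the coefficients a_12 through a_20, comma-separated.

n=12: 12·1 6·2 4·3 3·4 2·6 1·12  f→[1+1+1+1+1+1]=6
n=13: 13·1 1·13  f→[1+1]=2
q^14  k|14↦f(k): 14:1 7:1 2:1 1:1  a_14=4
n=15: 15·1 5·3 3·5 1·15  f→[1+1+1+1]=4
d|16:{16,8,4,2,1}  Σf=1+1+1+1+1=5
[q^17] f(17)=1,f(1)=1 ⇒ 2
[q^18] f(18)=1,f(9)=1,f(6)=1,f(3)=1,f(2)=1,f(1)=1 ⇒ 6
q^19  k|19↦f(k): 19:1 1:1  a_19=2
[q^20] f(1)=1,f(2)=1,f(4)=1,f(5)=1,f(10)=1,f(20)=1 ⇒ 6

6, 2, 4, 4, 5, 2, 6, 2, 6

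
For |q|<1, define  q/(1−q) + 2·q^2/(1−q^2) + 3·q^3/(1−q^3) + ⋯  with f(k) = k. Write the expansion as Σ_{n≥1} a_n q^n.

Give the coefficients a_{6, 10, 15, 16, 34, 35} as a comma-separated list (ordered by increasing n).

12, 18, 24, 31, 54, 48

[q^6] f(1)=1,f(2)=2,f(3)=3,f(6)=6 ⇒ 12
d|10:{10,5,2,1}  Σf=10+5+2+1=18
q^15  k|15↦f(k): 15:15 5:5 3:3 1:1  a_15=24
n=16: 16·1 8·2 4·4 2·8 1·16  f→[16+8+4+2+1]=31
[q^34] f(1)=1,f(2)=2,f(17)=17,f(34)=34 ⇒ 54
n=35: 1·35 5·7 7·5 35·1  f→[1+5+7+35]=48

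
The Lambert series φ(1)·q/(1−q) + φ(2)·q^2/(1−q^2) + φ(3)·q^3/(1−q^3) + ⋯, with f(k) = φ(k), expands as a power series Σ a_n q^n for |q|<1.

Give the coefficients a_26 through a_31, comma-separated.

n=26: 1·26 2·13 13·2 26·1  φ→[1+1+12+12]=26
n=27: 1·27 3·9 9·3 27·1  φ→[1+2+6+18]=27
n=28: 28·1 14·2 7·4 4·7 2·14 1·28  φ→[12+6+6+2+1+1]=28
[q^29] φ(1)=1,φ(29)=28 ⇒ 29
n=30: 1·30 2·15 3·10 5·6 6·5 10·3 15·2 30·1  φ→[1+1+2+4+2+4+8+8]=30
[q^31] φ(1)=1,φ(31)=30 ⇒ 31

26, 27, 28, 29, 30, 31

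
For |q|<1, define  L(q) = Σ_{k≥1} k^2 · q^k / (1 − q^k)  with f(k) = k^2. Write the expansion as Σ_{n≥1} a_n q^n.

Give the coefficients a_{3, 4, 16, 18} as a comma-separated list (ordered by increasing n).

[q^3] f(1)=1,f(3)=9 ⇒ 10
q^4  k|4↦f(k): 1:1 2:4 4:16  a_4=21
q^16  k|16↦f(k): 1:1 2:4 4:16 8:64 16:256  a_16=341
d|18:{1,2,3,6,9,18}  Σf=1+4+9+36+81+324=455

10, 21, 341, 455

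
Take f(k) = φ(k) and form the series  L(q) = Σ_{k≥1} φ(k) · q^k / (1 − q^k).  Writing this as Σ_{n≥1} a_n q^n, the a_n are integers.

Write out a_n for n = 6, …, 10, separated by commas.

n=6: 1·6 2·3 3·2 6·1  φ→[1+1+2+2]=6
n=7: 7·1 1·7  φ→[6+1]=7
d|8:{1,2,4,8}  Σφ=1+1+2+4=8
[q^9] φ(1)=1,φ(3)=2,φ(9)=6 ⇒ 9
n=10: 10·1 5·2 2·5 1·10  φ→[4+4+1+1]=10

6, 7, 8, 9, 10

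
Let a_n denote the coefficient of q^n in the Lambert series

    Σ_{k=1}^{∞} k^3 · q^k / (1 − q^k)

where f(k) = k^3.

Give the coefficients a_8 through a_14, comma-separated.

585, 757, 1134, 1332, 2044, 2198, 3096

[q^8] f(8)=512,f(4)=64,f(2)=8,f(1)=1 ⇒ 585
d|9:{1,3,9}  Σf=1+27+729=757
q^10  k|10↦f(k): 1:1 2:8 5:125 10:1000  a_10=1134
d|11:{11,1}  Σf=1331+1=1332
[q^12] f(1)=1,f(2)=8,f(3)=27,f(4)=64,f(6)=216,f(12)=1728 ⇒ 2044
[q^13] f(1)=1,f(13)=2197 ⇒ 2198
[q^14] f(14)=2744,f(7)=343,f(2)=8,f(1)=1 ⇒ 3096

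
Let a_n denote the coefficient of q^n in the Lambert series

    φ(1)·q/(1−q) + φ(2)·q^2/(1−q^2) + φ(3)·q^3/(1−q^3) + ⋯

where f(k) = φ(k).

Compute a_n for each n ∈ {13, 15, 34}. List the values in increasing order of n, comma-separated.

n=13: 13·1 1·13  φ→[12+1]=13
n=15: 15·1 5·3 3·5 1·15  φ→[8+4+2+1]=15
n=34: 34·1 17·2 2·17 1·34  φ→[16+16+1+1]=34

13, 15, 34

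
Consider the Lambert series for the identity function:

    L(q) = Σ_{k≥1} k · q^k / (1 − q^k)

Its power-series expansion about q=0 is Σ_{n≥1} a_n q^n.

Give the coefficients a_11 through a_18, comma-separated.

12, 28, 14, 24, 24, 31, 18, 39

d|11:{1,11}  Σf=1+11=12
d|12:{1,2,3,4,6,12}  Σf=1+2+3+4+6+12=28
[q^13] f(1)=1,f(13)=13 ⇒ 14
d|14:{1,2,7,14}  Σf=1+2+7+14=24
d|15:{1,3,5,15}  Σf=1+3+5+15=24
d|16:{1,2,4,8,16}  Σf=1+2+4+8+16=31
[q^17] f(1)=1,f(17)=17 ⇒ 18
[q^18] f(1)=1,f(2)=2,f(3)=3,f(6)=6,f(9)=9,f(18)=18 ⇒ 39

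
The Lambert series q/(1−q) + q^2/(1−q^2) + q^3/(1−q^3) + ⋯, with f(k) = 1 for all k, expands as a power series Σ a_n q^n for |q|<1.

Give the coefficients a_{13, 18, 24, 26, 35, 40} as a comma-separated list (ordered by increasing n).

n=13: 13·1 1·13  f→[1+1]=2
[q^18] f(1)=1,f(2)=1,f(3)=1,f(6)=1,f(9)=1,f(18)=1 ⇒ 6
[q^24] f(24)=1,f(12)=1,f(8)=1,f(6)=1,f(4)=1,f(3)=1,f(2)=1,f(1)=1 ⇒ 8
d|26:{1,2,13,26}  Σf=1+1+1+1=4
n=35: 1·35 5·7 7·5 35·1  f→[1+1+1+1]=4
n=40: 40·1 20·2 10·4 8·5 5·8 4·10 2·20 1·40  f→[1+1+1+1+1+1+1+1]=8

2, 6, 8, 4, 4, 8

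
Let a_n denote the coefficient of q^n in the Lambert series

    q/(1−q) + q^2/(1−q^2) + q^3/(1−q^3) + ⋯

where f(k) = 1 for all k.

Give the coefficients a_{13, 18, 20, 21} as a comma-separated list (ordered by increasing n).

[q^13] f(1)=1,f(13)=1 ⇒ 2
d|18:{1,2,3,6,9,18}  Σf=1+1+1+1+1+1=6
q^20  k|20↦f(k): 20:1 10:1 5:1 4:1 2:1 1:1  a_20=6
[q^21] f(21)=1,f(7)=1,f(3)=1,f(1)=1 ⇒ 4

2, 6, 6, 4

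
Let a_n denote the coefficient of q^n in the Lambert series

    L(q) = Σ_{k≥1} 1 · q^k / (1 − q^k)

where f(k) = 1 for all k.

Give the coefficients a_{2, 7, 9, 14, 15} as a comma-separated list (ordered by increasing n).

[q^2] f(1)=1,f(2)=1 ⇒ 2
n=7: 7·1 1·7  f→[1+1]=2
d|9:{1,3,9}  Σf=1+1+1=3
[q^14] f(14)=1,f(7)=1,f(2)=1,f(1)=1 ⇒ 4
q^15  k|15↦f(k): 1:1 3:1 5:1 15:1  a_15=4

2, 2, 3, 4, 4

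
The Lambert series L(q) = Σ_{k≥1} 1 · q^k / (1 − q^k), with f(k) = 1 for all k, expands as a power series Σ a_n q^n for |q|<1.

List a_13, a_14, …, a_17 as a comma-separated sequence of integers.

n=13: 1·13 13·1  f→[1+1]=2
q^14  k|14↦f(k): 1:1 2:1 7:1 14:1  a_14=4
n=15: 1·15 3·5 5·3 15·1  f→[1+1+1+1]=4
n=16: 1·16 2·8 4·4 8·2 16·1  f→[1+1+1+1+1]=5
q^17  k|17↦f(k): 17:1 1:1  a_17=2

2, 4, 4, 5, 2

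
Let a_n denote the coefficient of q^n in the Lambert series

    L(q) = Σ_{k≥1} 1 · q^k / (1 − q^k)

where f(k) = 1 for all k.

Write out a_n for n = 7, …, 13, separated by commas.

2, 4, 3, 4, 2, 6, 2

q^7  k|7↦f(k): 7:1 1:1  a_7=2
d|8:{1,2,4,8}  Σf=1+1+1+1=4
[q^9] f(9)=1,f(3)=1,f(1)=1 ⇒ 3
q^10  k|10↦f(k): 1:1 2:1 5:1 10:1  a_10=4
[q^11] f(11)=1,f(1)=1 ⇒ 2
[q^12] f(12)=1,f(6)=1,f(4)=1,f(3)=1,f(2)=1,f(1)=1 ⇒ 6
d|13:{13,1}  Σf=1+1=2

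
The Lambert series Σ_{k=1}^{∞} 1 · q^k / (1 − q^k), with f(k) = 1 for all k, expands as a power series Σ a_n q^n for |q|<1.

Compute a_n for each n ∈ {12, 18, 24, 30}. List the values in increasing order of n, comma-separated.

q^12  k|12↦f(k): 12:1 6:1 4:1 3:1 2:1 1:1  a_12=6
d|18:{1,2,3,6,9,18}  Σf=1+1+1+1+1+1=6
d|24:{1,2,3,4,6,8,12,24}  Σf=1+1+1+1+1+1+1+1=8
[q^30] f(30)=1,f(15)=1,f(10)=1,f(6)=1,f(5)=1,f(3)=1,f(2)=1,f(1)=1 ⇒ 8

6, 6, 8, 8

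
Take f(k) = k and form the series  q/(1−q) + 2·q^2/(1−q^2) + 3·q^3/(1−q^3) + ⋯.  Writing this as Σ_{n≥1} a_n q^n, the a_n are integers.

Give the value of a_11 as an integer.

d|11:{1,11}  Σf=1+11=12

a_11 = 12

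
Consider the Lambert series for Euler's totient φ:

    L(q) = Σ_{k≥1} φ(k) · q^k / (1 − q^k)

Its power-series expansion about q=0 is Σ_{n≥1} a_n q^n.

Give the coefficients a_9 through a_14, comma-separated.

d|9:{1,3,9}  Σφ=1+2+6=9
q^10  k|10↦φ(k): 10:4 5:4 2:1 1:1  a_10=10
d|11:{11,1}  Σφ=10+1=11
n=12: 12·1 6·2 4·3 3·4 2·6 1·12  φ→[4+2+2+2+1+1]=12
d|13:{13,1}  Σφ=12+1=13
q^14  k|14↦φ(k): 1:1 2:1 7:6 14:6  a_14=14

9, 10, 11, 12, 13, 14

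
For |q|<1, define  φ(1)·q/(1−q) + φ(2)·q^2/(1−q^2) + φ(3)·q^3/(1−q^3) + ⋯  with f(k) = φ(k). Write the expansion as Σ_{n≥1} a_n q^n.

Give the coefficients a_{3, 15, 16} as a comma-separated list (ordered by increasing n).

q^3  k|3↦φ(k): 1:1 3:2  a_3=3
q^15  k|15↦φ(k): 1:1 3:2 5:4 15:8  a_15=15
d|16:{16,8,4,2,1}  Σφ=8+4+2+1+1=16

3, 15, 16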